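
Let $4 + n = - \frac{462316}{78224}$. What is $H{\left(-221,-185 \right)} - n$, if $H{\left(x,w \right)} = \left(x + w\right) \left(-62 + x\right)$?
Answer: $\frac{2247139091}{19556} \approx 1.1491 \cdot 10^{5}$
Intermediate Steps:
$n = - \frac{193803}{19556}$ ($n = -4 - \frac{462316}{78224} = -4 - \frac{115579}{19556} = - \frac{193803}{19556} \approx -9.9102$)
$H{\left(x,w \right)} = \left(-62 + x\right) \left(w + x\right)$ ($H{\left(x,w \right)} = \left(w + x\right) \left(-62 + x\right) = \left(-62 + x\right) \left(w + x\right)$)
$H{\left(-221,-185 \right)} - n = \left(\left(-221\right)^{2} - -11470 - -13702 - -40885\right) - - \frac{193803}{19556} = \left(48841 + 11470 + 13702 + 40885\right) + \frac{193803}{19556} = 114898 + \frac{193803}{19556} = \frac{2247139091}{19556}$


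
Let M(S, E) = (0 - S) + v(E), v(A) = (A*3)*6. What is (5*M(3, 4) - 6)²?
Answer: 114921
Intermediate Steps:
v(A) = 18*A (v(A) = (3*A)*6 = 18*A)
M(S, E) = -S + 18*E (M(S, E) = (0 - S) + 18*E = -S + 18*E)
(5*M(3, 4) - 6)² = (5*(-1*3 + 18*4) - 6)² = (5*(-3 + 72) - 6)² = (5*69 - 6)² = (345 - 6)² = 339² = 114921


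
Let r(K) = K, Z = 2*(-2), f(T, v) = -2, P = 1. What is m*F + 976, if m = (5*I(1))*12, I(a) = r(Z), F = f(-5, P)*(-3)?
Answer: -464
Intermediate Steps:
F = 6 (F = -2*(-3) = 6)
Z = -4
I(a) = -4
m = -240 (m = (5*(-4))*12 = -20*12 = -240)
m*F + 976 = -240*6 + 976 = -1440 + 976 = -464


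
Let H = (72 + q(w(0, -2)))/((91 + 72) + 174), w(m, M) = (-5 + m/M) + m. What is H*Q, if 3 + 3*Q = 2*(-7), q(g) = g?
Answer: -1139/1011 ≈ -1.1266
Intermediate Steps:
w(m, M) = -5 + m + m/M
H = 67/337 (H = (72 + (-5 + 0 + 0/(-2)))/((91 + 72) + 174) = (72 + (-5 + 0 + 0*(-1/2)))/(163 + 174) = (72 + (-5 + 0 + 0))/337 = (72 - 5)*(1/337) = 67*(1/337) = 67/337 ≈ 0.19881)
Q = -17/3 (Q = -1 + (2*(-7))/3 = -1 + (1/3)*(-14) = -1 - 14/3 = -17/3 ≈ -5.6667)
H*Q = (67/337)*(-17/3) = -1139/1011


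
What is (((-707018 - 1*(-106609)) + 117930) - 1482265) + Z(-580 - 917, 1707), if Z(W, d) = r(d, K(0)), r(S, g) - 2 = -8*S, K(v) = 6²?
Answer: -1978398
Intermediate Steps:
K(v) = 36
r(S, g) = 2 - 8*S
Z(W, d) = 2 - 8*d
(((-707018 - 1*(-106609)) + 117930) - 1482265) + Z(-580 - 917, 1707) = (((-707018 - 1*(-106609)) + 117930) - 1482265) + (2 - 8*1707) = (((-707018 + 106609) + 117930) - 1482265) + (2 - 13656) = ((-600409 + 117930) - 1482265) - 13654 = (-482479 - 1482265) - 13654 = -1964744 - 13654 = -1978398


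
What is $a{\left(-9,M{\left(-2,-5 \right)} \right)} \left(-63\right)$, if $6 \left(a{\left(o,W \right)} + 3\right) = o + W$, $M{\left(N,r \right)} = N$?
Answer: $\frac{609}{2} \approx 304.5$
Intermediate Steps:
$a{\left(o,W \right)} = -3 + \frac{W}{6} + \frac{o}{6}$ ($a{\left(o,W \right)} = -3 + \frac{o + W}{6} = -3 + \frac{W + o}{6} = -3 + \left(\frac{W}{6} + \frac{o}{6}\right) = -3 + \frac{W}{6} + \frac{o}{6}$)
$a{\left(-9,M{\left(-2,-5 \right)} \right)} \left(-63\right) = \left(-3 + \frac{1}{6} \left(-2\right) + \frac{1}{6} \left(-9\right)\right) \left(-63\right) = \left(-3 - \frac{1}{3} - \frac{3}{2}\right) \left(-63\right) = \left(- \frac{29}{6}\right) \left(-63\right) = \frac{609}{2}$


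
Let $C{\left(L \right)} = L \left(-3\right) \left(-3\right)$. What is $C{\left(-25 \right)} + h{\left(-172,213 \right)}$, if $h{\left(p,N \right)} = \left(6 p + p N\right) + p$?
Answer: $-38065$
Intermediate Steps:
$C{\left(L \right)} = 9 L$ ($C{\left(L \right)} = - 3 L \left(-3\right) = 9 L$)
$h{\left(p,N \right)} = 7 p + N p$ ($h{\left(p,N \right)} = \left(6 p + N p\right) + p = 7 p + N p$)
$C{\left(-25 \right)} + h{\left(-172,213 \right)} = 9 \left(-25\right) - 172 \left(7 + 213\right) = -225 - 37840 = -38065$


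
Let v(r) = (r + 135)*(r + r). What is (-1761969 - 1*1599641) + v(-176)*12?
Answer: -3188426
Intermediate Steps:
v(r) = 2*r*(135 + r) (v(r) = (135 + r)*(2*r) = 2*r*(135 + r))
(-1761969 - 1*1599641) + v(-176)*12 = (-1761969 - 1*1599641) + (2*(-176)*(135 - 176))*12 = (-1761969 - 1599641) + (2*(-176)*(-41))*12 = -3361610 + 14432*12 = -3361610 + 173184 = -3188426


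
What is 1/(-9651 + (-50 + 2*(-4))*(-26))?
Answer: -1/8143 ≈ -0.00012280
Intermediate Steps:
1/(-9651 + (-50 + 2*(-4))*(-26)) = 1/(-9651 + (-50 - 8)*(-26)) = 1/(-9651 - 58*(-26)) = 1/(-9651 + 1508) = 1/(-8143) = -1/8143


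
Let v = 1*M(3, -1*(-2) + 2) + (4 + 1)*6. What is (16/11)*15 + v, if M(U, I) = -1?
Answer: 559/11 ≈ 50.818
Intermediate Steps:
v = 29 (v = 1*(-1) + (4 + 1)*6 = -1 + 5*6 = -1 + 30 = 29)
(16/11)*15 + v = (16/11)*15 + 29 = 240/11 + 29 = 559/11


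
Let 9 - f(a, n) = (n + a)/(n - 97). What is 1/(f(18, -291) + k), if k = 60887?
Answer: 388/23627375 ≈ 1.6422e-5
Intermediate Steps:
f(a, n) = 9 - (a + n)/(-97 + n) (f(a, n) = 9 - (n + a)/(n - 97) = 9 - (a + n)/(-97 + n))
1/(f(18, -291) + k) = 1/((-873 - 1*18 + 8*(-291))/(-97 - 291) + 60887) = 1/((-873 - 18 - 2328)/(-388) + 60887) = 1/(-1/388*(-3219) + 60887) = 1/(3219/388 + 60887) = 1/(23627375/388) = 388/23627375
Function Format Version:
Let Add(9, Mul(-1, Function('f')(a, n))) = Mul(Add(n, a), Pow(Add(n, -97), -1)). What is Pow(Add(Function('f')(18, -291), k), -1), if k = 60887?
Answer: Rational(388, 23627375) ≈ 1.6422e-5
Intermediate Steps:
Function('f')(a, n) = Add(9, Mul(-1, Pow(Add(-97, n), -1), Add(a, n))) (Function('f')(a, n) = Add(9, Mul(-1, Mul(Add(n, a), Pow(Add(n, -97), -1)))) = Add(9, Mul(-1, Mul(Add(a, n), Pow(Add(-97, n), -1)))) = Add(9, Mul(-1, Mul(Pow(Add(-97, n), -1), Add(a, n)))) = Add(9, Mul(-1, Pow(Add(-97, n), -1), Add(a, n))))
Pow(Add(Function('f')(18, -291), k), -1) = Pow(Add(Mul(Pow(Add(-97, -291), -1), Add(-873, Mul(-1, 18), Mul(8, -291))), 60887), -1) = Pow(Add(Mul(Pow(-388, -1), Add(-873, -18, -2328)), 60887), -1) = Pow(Add(Mul(Rational(-1, 388), -3219), 60887), -1) = Pow(Add(Rational(3219, 388), 60887), -1) = Pow(Rational(23627375, 388), -1) = Rational(388, 23627375)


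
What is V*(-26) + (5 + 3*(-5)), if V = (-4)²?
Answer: -426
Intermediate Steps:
V = 16
V*(-26) + (5 + 3*(-5)) = 16*(-26) + (5 + 3*(-5)) = -416 + (5 - 15) = -416 - 10 = -426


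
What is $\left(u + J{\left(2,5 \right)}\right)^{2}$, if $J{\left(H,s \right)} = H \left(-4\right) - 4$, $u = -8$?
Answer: $400$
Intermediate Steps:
$J{\left(H,s \right)} = -4 - 4 H$ ($J{\left(H,s \right)} = - 4 H - 4 = -4 - 4 H$)
$\left(u + J{\left(2,5 \right)}\right)^{2} = \left(-8 - 12\right)^{2} = \left(-20\right)^{2} = 400$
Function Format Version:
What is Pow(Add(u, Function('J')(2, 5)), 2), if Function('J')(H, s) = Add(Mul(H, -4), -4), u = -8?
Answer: 400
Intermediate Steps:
Function('J')(H, s) = Add(-4, Mul(-4, H)) (Function('J')(H, s) = Add(Mul(-4, H), -4) = Add(-4, Mul(-4, H)))
Pow(Add(u, Function('J')(2, 5)), 2) = Pow(Add(-8, Add(-4, Mul(-4, 2))), 2) = Pow(Add(-8, Add(-4, -8)), 2) = Pow(Add(-8, -12), 2) = Pow(-20, 2) = 400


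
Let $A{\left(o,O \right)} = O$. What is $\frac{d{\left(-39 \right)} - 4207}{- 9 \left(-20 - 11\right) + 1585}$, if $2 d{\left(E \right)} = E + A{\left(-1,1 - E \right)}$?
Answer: $- \frac{8413}{3728} \approx -2.2567$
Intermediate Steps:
$d{\left(E \right)} = \frac{1}{2}$ ($d{\left(E \right)} = \frac{E - \left(-1 + E\right)}{2} = \frac{1}{2} \cdot 1 = \frac{1}{2}$)
$\frac{d{\left(-39 \right)} - 4207}{- 9 \left(-20 - 11\right) + 1585} = \frac{\frac{1}{2} - 4207}{- 9 \left(-20 - 11\right) + 1585} = - \frac{8413}{2 \left(\left(-9\right) \left(-31\right) + 1585\right)} = - \frac{8413}{2 \left(279 + 1585\right)} = - \frac{8413}{2 \cdot 1864} = \left(- \frac{8413}{2}\right) \frac{1}{1864} = - \frac{8413}{3728}$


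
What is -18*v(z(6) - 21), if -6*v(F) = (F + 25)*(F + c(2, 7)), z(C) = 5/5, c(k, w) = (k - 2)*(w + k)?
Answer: -300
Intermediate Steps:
c(k, w) = (-2 + k)*(k + w)
z(C) = 1 (z(C) = 5*(1/5) = 1)
v(F) = -F*(25 + F)/6 (v(F) = -(F + 25)*(F + (2**2 - 2*2 - 2*7 + 2*7))/6 = -(25 + F)*(F + (4 - 4 - 14 + 14))/6 = -(25 + F)*(F + 0)/6 = -(25 + F)*F/6 = -F*(25 + F)/6)
-18*v(z(6) - 21) = -3*(1 - 21)*(-25 - (1 - 21)) = -3*(-20)*(-25 - 1*(-20)) = -3*(-20)*(-25 + 20) = -3*(-20)*(-5) = -18*50/3 = -300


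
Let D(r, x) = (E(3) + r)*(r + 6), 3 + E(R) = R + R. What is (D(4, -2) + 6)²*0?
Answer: 0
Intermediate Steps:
E(R) = -3 + 2*R (E(R) = -3 + (R + R) = -3 + 2*R)
D(r, x) = (3 + r)*(6 + r) (D(r, x) = ((-3 + 2*3) + r)*(r + 6) = ((-3 + 6) + r)*(6 + r) = (3 + r)*(6 + r))
(D(4, -2) + 6)²*0 = ((18 + 4² + 9*4) + 6)²*0 = ((18 + 16 + 36) + 6)²*0 = (70 + 6)²*0 = 76²*0 = 5776*0 = 0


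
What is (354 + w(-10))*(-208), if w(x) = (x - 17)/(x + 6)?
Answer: -75036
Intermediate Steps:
w(x) = (-17 + x)/(6 + x)
(354 + w(-10))*(-208) = (354 + (-17 - 10)/(6 - 10))*(-208) = (354 - 27/(-4))*(-208) = (354 - ¼*(-27))*(-208) = (354 + 27/4)*(-208) = (1443/4)*(-208) = -75036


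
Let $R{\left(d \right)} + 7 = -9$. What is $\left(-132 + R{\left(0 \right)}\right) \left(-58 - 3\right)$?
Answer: $9028$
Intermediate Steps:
$R{\left(d \right)} = -16$ ($R{\left(d \right)} = -7 - 9 = -16$)
$\left(-132 + R{\left(0 \right)}\right) \left(-58 - 3\right) = \left(-132 - 16\right) \left(-58 - 3\right) = - 148 \left(-58 - 3\right) = \left(-148\right) \left(-61\right) = 9028$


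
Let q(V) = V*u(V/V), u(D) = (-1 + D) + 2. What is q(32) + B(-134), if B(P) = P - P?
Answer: 64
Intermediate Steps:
B(P) = 0
u(D) = 1 + D
q(V) = 2*V (q(V) = V*(1 + V/V) = V*(1 + 1) = V*2 = 2*V)
q(32) + B(-134) = 2*32 + 0 = 64 + 0 = 64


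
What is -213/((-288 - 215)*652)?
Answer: 213/327956 ≈ 0.00064948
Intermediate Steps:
-213/((-288 - 215)*652) = -213/((-503)*652) = -(-213)/(503*652) = -213*(-1/327956) = 213/327956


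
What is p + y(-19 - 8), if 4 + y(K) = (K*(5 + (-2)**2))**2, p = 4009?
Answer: 63054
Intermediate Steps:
y(K) = -4 + 81*K**2 (y(K) = -4 + (K*(5 + (-2)**2))**2 = -4 + (K*(5 + 4))**2 = -4 + (K*9)**2 = -4 + (9*K)**2 = -4 + 81*K**2)
p + y(-19 - 8) = 4009 + (-4 + 81*(-19 - 8)**2) = 4009 + (-4 + 81*(-27)**2) = 4009 + (-4 + 81*729) = 4009 + (-4 + 59049) = 4009 + 59045 = 63054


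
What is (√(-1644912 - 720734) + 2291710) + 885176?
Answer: 3176886 + I*√2365646 ≈ 3.1769e+6 + 1538.1*I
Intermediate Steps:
(√(-1644912 - 720734) + 2291710) + 885176 = (√(-2365646) + 2291710) + 885176 = (I*√2365646 + 2291710) + 885176 = (2291710 + I*√2365646) + 885176 = 3176886 + I*√2365646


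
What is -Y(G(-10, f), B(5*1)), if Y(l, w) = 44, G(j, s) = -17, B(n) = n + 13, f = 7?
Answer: -44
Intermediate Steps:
B(n) = 13 + n
-Y(G(-10, f), B(5*1)) = -1*44 = -44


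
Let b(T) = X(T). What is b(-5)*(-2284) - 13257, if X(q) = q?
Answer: -1837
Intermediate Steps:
b(T) = T
b(-5)*(-2284) - 13257 = -5*(-2284) - 13257 = 11420 - 13257 = -1837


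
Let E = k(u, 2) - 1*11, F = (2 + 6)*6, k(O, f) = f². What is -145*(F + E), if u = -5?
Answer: -5945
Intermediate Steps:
F = 48 (F = 8*6 = 48)
E = -7 (E = 2² - 1*11 = 4 - 11 = -7)
-145*(F + E) = -145*(48 - 7) = -145*41 = -5945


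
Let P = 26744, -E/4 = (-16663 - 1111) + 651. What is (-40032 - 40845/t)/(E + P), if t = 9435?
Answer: -25182851/59903444 ≈ -0.42039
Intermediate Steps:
E = 68492 (E = -4*((-16663 - 1111) + 651) = -4*(-17774 + 651) = -4*(-17123) = 68492)
(-40032 - 40845/t)/(E + P) = (-40032 - 40845/9435)/(68492 + 26744) = (-40032 - 40845*1/9435)/95236 = (-40032 - 2723/629)*(1/95236) = -25182851/629*1/95236 = -25182851/59903444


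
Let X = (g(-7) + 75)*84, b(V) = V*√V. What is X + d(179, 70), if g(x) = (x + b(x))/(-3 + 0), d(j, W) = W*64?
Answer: 10976 + 196*I*√7 ≈ 10976.0 + 518.57*I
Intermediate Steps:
d(j, W) = 64*W
b(V) = V^(3/2)
g(x) = -x/3 - x^(3/2)/3 (g(x) = (x + x^(3/2))/(-3 + 0) = (x + x^(3/2))/(-3) = (x + x^(3/2))*(-⅓) = -x/3 - x^(3/2)/3)
X = 6496 + 196*I*√7 (X = ((-⅓*(-7) - (-7)*I*√7/3) + 75)*84 = ((7/3 - (-7)*I*√7/3) + 75)*84 = ((7/3 + 7*I*√7/3) + 75)*84 = (232/3 + 7*I*√7/3)*84 = 6496 + 196*I*√7 ≈ 6496.0 + 518.57*I)
X + d(179, 70) = (6496 + 196*I*√7) + 64*70 = (6496 + 196*I*√7) + 4480 = 10976 + 196*I*√7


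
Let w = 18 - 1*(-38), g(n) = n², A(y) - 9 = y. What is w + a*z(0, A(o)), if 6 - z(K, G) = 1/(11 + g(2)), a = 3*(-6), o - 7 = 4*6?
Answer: -254/5 ≈ -50.800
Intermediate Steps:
o = 31 (o = 7 + 4*6 = 7 + 24 = 31)
A(y) = 9 + y
a = -18
z(K, G) = 89/15 (z(K, G) = 6 - 1/(11 + 2²) = 6 - 1/(11 + 4) = 6 - 1/15 = 89/15)
w = 56 (w = 18 + 38 = 56)
w + a*z(0, A(o)) = 56 - 18*89/15 = 56 - 534/5 = -254/5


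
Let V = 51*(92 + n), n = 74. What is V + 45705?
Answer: 54171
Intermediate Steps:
V = 8466 (V = 51*(92 + 74) = 51*166 = 8466)
V + 45705 = 8466 + 45705 = 54171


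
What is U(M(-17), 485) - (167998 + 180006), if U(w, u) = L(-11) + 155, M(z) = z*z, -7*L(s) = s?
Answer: -2434932/7 ≈ -3.4785e+5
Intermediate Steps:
L(s) = -s/7
M(z) = z**2
U(w, u) = 1096/7 (U(w, u) = -1/7*(-11) + 155 = 11/7 + 155 = 1096/7)
U(M(-17), 485) - (167998 + 180006) = 1096/7 - (167998 + 180006) = 1096/7 - 1*348004 = 1096/7 - 348004 = -2434932/7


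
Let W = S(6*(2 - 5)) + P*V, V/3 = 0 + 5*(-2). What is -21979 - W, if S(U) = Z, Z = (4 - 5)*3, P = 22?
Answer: -21316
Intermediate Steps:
V = -30 (V = 3*(0 + 5*(-2)) = 3*(0 - 10) = 3*(-10) = -30)
Z = -3 (Z = -1*3 = -3)
S(U) = -3
W = -663 (W = -3 + 22*(-30) = -3 - 660 = -663)
-21979 - W = -21979 - 1*(-663) = -21979 + 663 = -21316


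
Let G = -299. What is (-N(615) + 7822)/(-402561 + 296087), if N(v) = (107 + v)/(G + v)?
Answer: -1235515/16822892 ≈ -0.073442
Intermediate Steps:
N(v) = (107 + v)/(-299 + v)
(-N(615) + 7822)/(-402561 + 296087) = (-(107 + 615)/(-299 + 615) + 7822)/(-402561 + 296087) = (-722/316 + 7822)/(-106474) = (-722/316 + 7822)*(-1/106474) = (-1*361/158 + 7822)*(-1/106474) = (-361/158 + 7822)*(-1/106474) = (1235515/158)*(-1/106474) = -1235515/16822892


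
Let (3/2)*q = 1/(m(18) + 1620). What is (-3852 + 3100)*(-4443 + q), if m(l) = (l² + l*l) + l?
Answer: 11456754592/3429 ≈ 3.3411e+6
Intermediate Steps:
m(l) = l + 2*l² (m(l) = (l² + l²) + l = 2*l² + l = l + 2*l²)
q = 1/3429 (q = 2/(3*(18*(1 + 2*18) + 1620)) = 2/(3*(18*(1 + 36) + 1620)) = 2/(3*(18*37 + 1620)) = 2/(3*(666 + 1620)) = (⅔)/2286 = (⅔)*(1/2286) = 1/3429 ≈ 0.00029163)
(-3852 + 3100)*(-4443 + q) = (-3852 + 3100)*(-4443 + 1/3429) = -752*(-15235046/3429) = 11456754592/3429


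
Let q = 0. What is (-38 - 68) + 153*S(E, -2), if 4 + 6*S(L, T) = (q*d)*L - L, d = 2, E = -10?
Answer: 47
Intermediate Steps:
S(L, T) = -⅔ - L/6 (S(L, T) = -⅔ + ((0*2)*L - L)/6 = -⅔ + (0*L - L)/6 = -⅔ + (0 - L)/6 = -⅔ + (-L)/6 = -⅔ - L/6)
(-38 - 68) + 153*S(E, -2) = (-38 - 68) + 153*(-⅔ - ⅙*(-10)) = -106 + 153*(-⅔ + 5/3) = -106 + 153*1 = -106 + 153 = 47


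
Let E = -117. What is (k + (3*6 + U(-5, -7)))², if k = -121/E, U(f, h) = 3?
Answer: 6646084/13689 ≈ 485.51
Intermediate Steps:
k = 121/117 (k = -121/(-117) = -121*(-1/117) = 121/117 ≈ 1.0342)
(k + (3*6 + U(-5, -7)))² = (121/117 + (3*6 + 3))² = (121/117 + (18 + 3))² = (121/117 + 21)² = (2578/117)² = 6646084/13689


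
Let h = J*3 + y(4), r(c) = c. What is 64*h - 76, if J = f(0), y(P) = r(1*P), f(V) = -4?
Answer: -588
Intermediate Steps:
y(P) = P (y(P) = 1*P = P)
J = -4
h = -8 (h = -4*3 + 4 = -12 + 4 = -8)
64*h - 76 = 64*(-8) - 76 = -512 - 76 = -588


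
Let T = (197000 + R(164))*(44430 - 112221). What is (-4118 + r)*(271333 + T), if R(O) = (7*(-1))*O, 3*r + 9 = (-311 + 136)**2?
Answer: -242459672460938/3 ≈ -8.0820e+13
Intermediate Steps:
r = 30616/3 (r = -3 + (-311 + 136)**2/3 = -3 + (1/3)*(-175)**2 = -3 + (1/3)*30625 = -3 + 30625/3 = 30616/3 ≈ 10205.)
R(O) = -7*O
T = -13277002932 (T = (197000 - 7*164)*(44430 - 112221) = (197000 - 1148)*(-67791) = 195852*(-67791) = -13277002932)
(-4118 + r)*(271333 + T) = (-4118 + 30616/3)*(271333 - 13277002932) = (18262/3)*(-13276731599) = -242459672460938/3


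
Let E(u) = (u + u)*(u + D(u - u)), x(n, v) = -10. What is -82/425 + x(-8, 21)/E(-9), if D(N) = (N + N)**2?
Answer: -8767/34425 ≈ -0.25467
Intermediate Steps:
D(N) = 4*N**2 (D(N) = (2*N)**2 = 4*N**2)
E(u) = 2*u**2 (E(u) = (u + u)*(u + 4*(u - u)**2) = (2*u)*(u + 4*0**2) = (2*u)*(u + 4*0) = (2*u)*(u + 0) = (2*u)*u = 2*u**2)
-82/425 + x(-8, 21)/E(-9) = -82/425 - 10/(2*(-9)**2) = -82*1/425 - 10/(2*81) = -82/425 - 10/162 = -82/425 - 10*1/162 = -82/425 - 5/81 = -8767/34425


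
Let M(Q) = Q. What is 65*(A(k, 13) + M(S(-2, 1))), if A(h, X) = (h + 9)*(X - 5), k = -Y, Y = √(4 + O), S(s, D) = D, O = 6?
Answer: 4745 - 520*√10 ≈ 3100.6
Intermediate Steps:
Y = √10 (Y = √(4 + 6) = √10 ≈ 3.1623)
k = -√10 ≈ -3.1623
A(h, X) = (-5 + X)*(9 + h) (A(h, X) = (9 + h)*(-5 + X) = (-5 + X)*(9 + h))
65*(A(k, 13) + M(S(-2, 1))) = 65*((-45 - (-5)*√10 + 9*13 + 13*(-√10)) + 1) = 65*((-45 + 5*√10 + 117 - 13*√10) + 1) = 65*((72 - 8*√10) + 1) = 65*(73 - 8*√10) = 4745 - 520*√10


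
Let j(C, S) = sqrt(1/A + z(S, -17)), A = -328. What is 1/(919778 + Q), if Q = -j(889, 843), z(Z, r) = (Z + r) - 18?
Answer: 301687184/277485234460129 + 6*sqrt(2414654)/277485234460129 ≈ 1.0873e-6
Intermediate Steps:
z(Z, r) = -18 + Z + r
j(C, S) = sqrt(-11481/328 + S) (j(C, S) = sqrt(1/(-328) + (-18 + S - 17)) = sqrt(-1/328 + (-35 + S)) = sqrt(-11481/328 + S))
Q = -3*sqrt(2414654)/164 (Q = -sqrt(-941442 + 26896*843)/164 = -sqrt(-941442 + 22673328)/164 = -sqrt(21731886)/164 = -3*sqrt(2414654)/164 ≈ -28.425)
1/(919778 + Q) = 1/(919778 - 3*sqrt(2414654)/164)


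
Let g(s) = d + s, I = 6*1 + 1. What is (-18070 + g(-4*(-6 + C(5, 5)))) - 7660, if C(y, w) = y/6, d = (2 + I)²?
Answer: -76885/3 ≈ -25628.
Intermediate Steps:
I = 7 (I = 6 + 1 = 7)
d = 81 (d = (2 + 7)² = 9² = 81)
C(y, w) = y/6 (C(y, w) = y*(⅙) = y/6)
g(s) = 81 + s
(-18070 + g(-4*(-6 + C(5, 5)))) - 7660 = (-18070 + (81 - 4*(-6 + (⅙)*5))) - 7660 = (-18070 + (81 - 4*(-6 + ⅚))) - 7660 = (-18070 + (81 - 4*(-31/6))) - 7660 = (-18070 + (81 + 62/3)) - 7660 = (-18070 + 305/3) - 7660 = -53905/3 - 7660 = -76885/3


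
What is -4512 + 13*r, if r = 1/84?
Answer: -378995/84 ≈ -4511.8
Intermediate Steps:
r = 1/84 ≈ 0.011905
-4512 + 13*r = -4512 + 13*(1/84) = -4512 + 13/84 = -378995/84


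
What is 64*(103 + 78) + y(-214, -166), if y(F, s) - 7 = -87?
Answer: 11504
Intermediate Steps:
y(F, s) = -80 (y(F, s) = 7 - 87 = -80)
64*(103 + 78) + y(-214, -166) = 64*(103 + 78) - 80 = 64*181 - 80 = 11584 - 80 = 11504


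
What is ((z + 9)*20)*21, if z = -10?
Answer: -420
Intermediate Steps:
((z + 9)*20)*21 = ((-10 + 9)*20)*21 = -1*20*21 = -20*21 = -420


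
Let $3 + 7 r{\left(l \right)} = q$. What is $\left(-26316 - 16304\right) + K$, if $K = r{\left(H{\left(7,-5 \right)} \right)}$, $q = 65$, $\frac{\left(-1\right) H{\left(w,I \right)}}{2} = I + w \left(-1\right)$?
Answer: $- \frac{298278}{7} \approx -42611.0$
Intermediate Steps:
$H{\left(w,I \right)} = - 2 I + 2 w$ ($H{\left(w,I \right)} = - 2 \left(I + w \left(-1\right)\right) = - 2 \left(I - w\right) = - 2 I + 2 w$)
$r{\left(l \right)} = \frac{62}{7}$ ($r{\left(l \right)} = - \frac{3}{7} + \frac{1}{7} \cdot 65 = - \frac{3}{7} + \frac{65}{7} = \frac{62}{7}$)
$K = \frac{62}{7} \approx 8.8571$
$\left(-26316 - 16304\right) + K = \left(-26316 - 16304\right) + \frac{62}{7} = -42620 + \frac{62}{7} = - \frac{298278}{7}$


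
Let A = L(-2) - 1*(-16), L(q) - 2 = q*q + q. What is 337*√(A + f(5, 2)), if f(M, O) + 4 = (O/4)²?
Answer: 337*√65/2 ≈ 1358.5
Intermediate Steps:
L(q) = 2 + q + q² (L(q) = 2 + (q*q + q) = 2 + (q² + q) = 2 + (q + q²) = 2 + q + q²)
f(M, O) = -4 + O²/16 (f(M, O) = -4 + (O/4)² = -4 + O²/16)
A = 20 (A = (2 - 2 + (-2)²) - 1*(-16) = (2 - 2 + 4) + 16 = 4 + 16 = 20)
337*√(A + f(5, 2)) = 337*√(20 + (-4 + (1/16)*2²)) = 337*√(20 + (-4 + (1/16)*4)) = 337*√(20 + (-4 + ¼)) = 337*√(20 - 15/4) = 337*√(65/4) = 337*(√65/2) = 337*√65/2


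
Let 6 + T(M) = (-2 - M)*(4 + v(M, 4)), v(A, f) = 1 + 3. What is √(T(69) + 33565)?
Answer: √32991 ≈ 181.63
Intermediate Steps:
v(A, f) = 4
T(M) = -22 - 8*M (T(M) = -6 + (-2 - M)*(4 + 4) = -6 + (-2 - M)*8 = -6 + (-16 - 8*M) = -22 - 8*M)
√(T(69) + 33565) = √((-22 - 8*69) + 33565) = √((-22 - 552) + 33565) = √(-574 + 33565) = √32991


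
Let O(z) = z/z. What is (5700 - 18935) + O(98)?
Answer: -13234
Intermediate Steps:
O(z) = 1
(5700 - 18935) + O(98) = (5700 - 18935) + 1 = -13235 + 1 = -13234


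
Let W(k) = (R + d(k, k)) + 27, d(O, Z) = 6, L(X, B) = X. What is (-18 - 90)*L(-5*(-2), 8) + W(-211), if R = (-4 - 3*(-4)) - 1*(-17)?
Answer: -1022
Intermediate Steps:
R = 25 (R = (-4 + 12) + 17 = 8 + 17 = 25)
W(k) = 58 (W(k) = (25 + 6) + 27 = 31 + 27 = 58)
(-18 - 90)*L(-5*(-2), 8) + W(-211) = (-18 - 90)*(-5*(-2)) + 58 = -108*10 + 58 = -1080 + 58 = -1022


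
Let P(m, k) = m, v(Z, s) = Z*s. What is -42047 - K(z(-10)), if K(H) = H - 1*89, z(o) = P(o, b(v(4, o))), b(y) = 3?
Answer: -41948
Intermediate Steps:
z(o) = o
K(H) = -89 + H (K(H) = H - 89 = -89 + H)
-42047 - K(z(-10)) = -42047 - (-89 - 10) = -42047 - 1*(-99) = -42047 + 99 = -41948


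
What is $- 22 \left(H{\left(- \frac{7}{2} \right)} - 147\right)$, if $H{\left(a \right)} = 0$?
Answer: $3234$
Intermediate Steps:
$- 22 \left(H{\left(- \frac{7}{2} \right)} - 147\right) = - 22 \left(0 - 147\right) = \left(-22\right) \left(-147\right) = 3234$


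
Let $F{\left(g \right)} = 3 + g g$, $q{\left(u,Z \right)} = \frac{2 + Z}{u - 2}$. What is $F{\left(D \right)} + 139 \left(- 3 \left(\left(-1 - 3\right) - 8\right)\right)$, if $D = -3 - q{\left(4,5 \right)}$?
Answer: $\frac{20197}{4} \approx 5049.3$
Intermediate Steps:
$q{\left(u,Z \right)} = \frac{2 + Z}{-2 + u}$
$D = - \frac{13}{2}$ ($D = -3 - \frac{2 + 5}{-2 + 4} = -3 - \frac{1}{2} \cdot 7 = -3 - \frac{7}{2} = - \frac{13}{2} \approx -6.5$)
$F{\left(g \right)} = 3 + g^{2}$
$F{\left(D \right)} + 139 \left(- 3 \left(\left(-1 - 3\right) - 8\right)\right) = \left(3 + \left(- \frac{13}{2}\right)^{2}\right) + 139 \left(- 3 \left(\left(-1 - 3\right) - 8\right)\right) = \left(3 + \frac{169}{4}\right) + 139 \left(- 3 \left(-4 - 8\right)\right) = \frac{181}{4} + 139 \left(\left(-3\right) \left(-12\right)\right) = \frac{181}{4} + 139 \cdot 36 = \frac{181}{4} + 5004 = \frac{20197}{4}$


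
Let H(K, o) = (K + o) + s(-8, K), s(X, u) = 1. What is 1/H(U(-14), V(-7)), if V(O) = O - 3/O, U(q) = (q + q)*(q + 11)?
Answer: 7/549 ≈ 0.012750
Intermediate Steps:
U(q) = 2*q*(11 + q) (U(q) = (2*q)*(11 + q) = 2*q*(11 + q))
H(K, o) = 1 + K + o (H(K, o) = (K + o) + 1 = 1 + K + o)
1/H(U(-14), V(-7)) = 1/(1 + 2*(-14)*(11 - 14) + (-7 - 3/(-7))) = 1/(1 + 2*(-14)*(-3) + (-7 - 3*(-⅐))) = 1/(1 + 84 + (-7 + 3/7)) = 1/(1 + 84 - 46/7) = 1/(549/7) = 7/549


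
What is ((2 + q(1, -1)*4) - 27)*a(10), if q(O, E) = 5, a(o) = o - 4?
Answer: -30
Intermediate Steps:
a(o) = -4 + o
((2 + q(1, -1)*4) - 27)*a(10) = ((2 + 5*4) - 27)*(-4 + 10) = ((2 + 20) - 27)*6 = (22 - 27)*6 = -5*6 = -30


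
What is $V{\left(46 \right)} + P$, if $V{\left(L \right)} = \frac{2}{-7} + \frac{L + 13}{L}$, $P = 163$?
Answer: $\frac{52807}{322} \approx 164.0$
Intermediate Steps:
$V{\left(L \right)} = - \frac{2}{7} + \frac{13 + L}{L}$ ($V{\left(L \right)} = 2 \left(- \frac{1}{7}\right) + \frac{13 + L}{L} = - \frac{2}{7} + \frac{13 + L}{L}$)
$V{\left(46 \right)} + P = \left(\frac{5}{7} + \frac{13}{46}\right) + 163 = \frac{321}{322} + 163 = \frac{52807}{322}$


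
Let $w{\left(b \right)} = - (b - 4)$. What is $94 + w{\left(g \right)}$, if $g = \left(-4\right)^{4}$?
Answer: $-158$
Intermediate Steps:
$g = 256$
$w{\left(b \right)} = 4 - b$ ($w{\left(b \right)} = - (-4 + b) = 4 - b$)
$94 + w{\left(g \right)} = 94 + \left(4 - 256\right) = 94 - 252 = -158$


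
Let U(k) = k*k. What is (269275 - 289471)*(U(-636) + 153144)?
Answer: -11262097440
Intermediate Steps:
U(k) = k²
(269275 - 289471)*(U(-636) + 153144) = (269275 - 289471)*((-636)² + 153144) = -20196*(404496 + 153144) = -20196*557640 = -11262097440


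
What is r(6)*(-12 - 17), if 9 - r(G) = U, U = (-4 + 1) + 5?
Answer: -203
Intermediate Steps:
U = 2 (U = -3 + 5 = 2)
r(G) = 7 (r(G) = 9 - 1*2 = 9 - 2 = 7)
r(6)*(-12 - 17) = 7*(-12 - 17) = 7*(-29) = -203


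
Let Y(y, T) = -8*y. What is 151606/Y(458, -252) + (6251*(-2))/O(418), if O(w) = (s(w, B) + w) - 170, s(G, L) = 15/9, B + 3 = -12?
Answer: -17926777/196024 ≈ -91.452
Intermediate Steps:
B = -15 (B = -3 - 12 = -15)
s(G, L) = 5/3 (s(G, L) = 15*(⅑) = 5/3)
O(w) = -505/3 + w (O(w) = (5/3 + w) - 170 = -505/3 + w)
151606/Y(458, -252) + (6251*(-2))/O(418) = 151606/((-8*458)) + (6251*(-2))/(-505/3 + 418) = 151606/(-3664) - 12502/749/3 = 151606*(-1/3664) - 12502*3/749 = -75803/1832 - 5358/107 = -17926777/196024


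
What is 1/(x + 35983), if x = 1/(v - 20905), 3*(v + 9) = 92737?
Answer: 29995/1079310088 ≈ 2.7791e-5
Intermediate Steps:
v = 92710/3 (v = -9 + (⅓)*92737 = -9 + 92737/3 = 92710/3 ≈ 30903.)
x = 3/29995 (x = 1/(92710/3 - 20905) = 1/(29995/3) = 3/29995 ≈ 0.00010002)
1/(x + 35983) = 1/(3/29995 + 35983) = 1/(1079310088/29995) = 29995/1079310088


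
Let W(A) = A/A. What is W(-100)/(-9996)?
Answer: -1/9996 ≈ -0.00010004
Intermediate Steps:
W(A) = 1
W(-100)/(-9996) = 1/(-9996) = 1*(-1/9996) = -1/9996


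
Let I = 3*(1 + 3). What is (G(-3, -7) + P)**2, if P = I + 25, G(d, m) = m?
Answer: 900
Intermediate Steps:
I = 12 (I = 3*4 = 12)
P = 37 (P = 12 + 25 = 37)
(G(-3, -7) + P)**2 = (-7 + 37)**2 = 30**2 = 900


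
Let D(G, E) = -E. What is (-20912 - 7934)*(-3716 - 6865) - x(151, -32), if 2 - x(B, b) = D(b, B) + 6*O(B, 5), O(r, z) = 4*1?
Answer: 305219397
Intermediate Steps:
O(r, z) = 4
x(B, b) = -22 + B (x(B, b) = 2 - (-B + 6*4) = 2 - (-B + 24) = 2 - (24 - B) = 2 + (-24 + B) = -22 + B)
(-20912 - 7934)*(-3716 - 6865) - x(151, -32) = (-20912 - 7934)*(-3716 - 6865) - (-22 + 151) = -28846*(-10581) - 1*129 = 305219526 - 129 = 305219397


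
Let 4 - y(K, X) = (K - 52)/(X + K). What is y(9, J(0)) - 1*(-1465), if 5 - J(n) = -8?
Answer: 32361/22 ≈ 1471.0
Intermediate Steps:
J(n) = 13 (J(n) = 5 - 1*(-8) = 5 + 8 = 13)
y(K, X) = 4 - (-52 + K)/(K + X) (y(K, X) = 4 - (K - 52)/(X + K) = 4 - (-52 + K)/(K + X))
y(9, J(0)) - 1*(-1465) = (52 + 3*9 + 4*13)/(9 + 13) - 1*(-1465) = (52 + 27 + 52)/22 + 1465 = (1/22)*131 + 1465 = 131/22 + 1465 = 32361/22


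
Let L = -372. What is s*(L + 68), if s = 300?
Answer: -91200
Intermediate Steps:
s*(L + 68) = 300*(-372 + 68) = 300*(-304) = -91200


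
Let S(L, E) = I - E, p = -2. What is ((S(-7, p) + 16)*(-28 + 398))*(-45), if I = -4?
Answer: -233100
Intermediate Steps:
S(L, E) = -4 - E
((S(-7, p) + 16)*(-28 + 398))*(-45) = (((-4 - 1*(-2)) + 16)*(-28 + 398))*(-45) = (((-4 + 2) + 16)*370)*(-45) = ((-2 + 16)*370)*(-45) = (14*370)*(-45) = 5180*(-45) = -233100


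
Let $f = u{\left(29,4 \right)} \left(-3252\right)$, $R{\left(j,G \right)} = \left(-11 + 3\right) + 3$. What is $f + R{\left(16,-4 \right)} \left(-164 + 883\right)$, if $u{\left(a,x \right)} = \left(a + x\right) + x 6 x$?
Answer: $-423103$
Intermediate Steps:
$u{\left(a,x \right)} = a + x + 6 x^{2}$ ($u{\left(a,x \right)} = \left(a + x\right) + 6 x x = \left(a + x\right) + 6 x^{2} = a + x + 6 x^{2}$)
$R{\left(j,G \right)} = -5$ ($R{\left(j,G \right)} = -8 + 3 = -5$)
$f = -419508$ ($f = \left(29 + 4 + 6 \cdot 4^{2}\right) \left(-3252\right) = \left(29 + 4 + 6 \cdot 16\right) \left(-3252\right) = \left(29 + 4 + 96\right) \left(-3252\right) = 129 \left(-3252\right) = -419508$)
$f + R{\left(16,-4 \right)} \left(-164 + 883\right) = -419508 - 5 \left(-164 + 883\right) = -419508 - 3595 = -423103$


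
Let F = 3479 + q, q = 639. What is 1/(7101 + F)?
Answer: 1/11219 ≈ 8.9135e-5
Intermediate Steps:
F = 4118 (F = 3479 + 639 = 4118)
1/(7101 + F) = 1/(7101 + 4118) = 1/11219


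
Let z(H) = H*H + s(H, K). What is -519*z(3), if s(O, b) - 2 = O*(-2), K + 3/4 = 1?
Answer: -2595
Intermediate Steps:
K = ¼ (K = -¾ + 1 = ¼ ≈ 0.25000)
s(O, b) = 2 - 2*O (s(O, b) = 2 + O*(-2) = 2 - 2*O)
z(H) = 2 + H² - 2*H (z(H) = H*H + (2 - 2*H) = H² + (2 - 2*H) = 2 + H² - 2*H)
-519*z(3) = -519*(2 + 3² - 2*3) = -519*(2 + 9 - 6) = -519*5 = -2595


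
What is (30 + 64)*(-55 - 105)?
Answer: -15040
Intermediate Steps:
(30 + 64)*(-55 - 105) = 94*(-160) = -15040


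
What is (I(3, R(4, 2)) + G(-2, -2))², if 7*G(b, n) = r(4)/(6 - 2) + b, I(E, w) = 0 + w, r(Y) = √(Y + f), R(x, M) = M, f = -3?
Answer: 49/16 ≈ 3.0625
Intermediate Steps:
r(Y) = √(-3 + Y) (r(Y) = √(Y - 3) = √(-3 + Y))
I(E, w) = w
G(b, n) = 1/28 + b/7 (G(b, n) = (√(-3 + 4)/(6 - 2) + b)/7 = (√1/4 + b)/7 = ((¼)*1 + b)/7 = (¼ + b)/7 = 1/28 + b/7)
(I(3, R(4, 2)) + G(-2, -2))² = (2 + (1/28 + (⅐)*(-2)))² = (2 + (1/28 - 2/7))² = (2 - ¼)² = (7/4)² = 49/16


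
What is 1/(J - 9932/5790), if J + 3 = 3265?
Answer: 2895/9438524 ≈ 0.00030672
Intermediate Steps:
J = 3262 (J = -3 + 3265 = 3262)
1/(J - 9932/5790) = 1/(3262 - 9932/5790) = 1/(3262 - 9932*1/5790) = 1/(3262 - 4966/2895) = 1/(9438524/2895) = 2895/9438524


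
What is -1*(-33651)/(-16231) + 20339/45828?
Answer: -1212035719/743834268 ≈ -1.6294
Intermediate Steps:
-1*(-33651)/(-16231) + 20339/45828 = 33651*(-1/16231) + 20339*(1/45828) = -33651/16231 + 20339/45828 = -1212035719/743834268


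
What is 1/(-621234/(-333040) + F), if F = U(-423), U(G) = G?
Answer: -166520/70127343 ≈ -0.0023745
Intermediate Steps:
F = -423
1/(-621234/(-333040) + F) = 1/(-621234/(-333040) - 423) = 1/(-621234*(-1/333040) - 423) = 1/(310617/166520 - 423) = 1/(-70127343/166520) = -166520/70127343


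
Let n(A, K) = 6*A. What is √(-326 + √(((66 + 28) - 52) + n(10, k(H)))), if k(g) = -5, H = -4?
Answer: √(-326 + √102) ≈ 17.774*I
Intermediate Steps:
√(-326 + √(((66 + 28) - 52) + n(10, k(H)))) = √(-326 + √(((66 + 28) - 52) + 6*10)) = √(-326 + √((94 - 52) + 60)) = √(-326 + √(42 + 60)) = √(-326 + √102)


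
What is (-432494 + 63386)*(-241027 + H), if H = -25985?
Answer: 98556265296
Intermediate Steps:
(-432494 + 63386)*(-241027 + H) = (-432494 + 63386)*(-241027 - 25985) = -369108*(-267012) = 98556265296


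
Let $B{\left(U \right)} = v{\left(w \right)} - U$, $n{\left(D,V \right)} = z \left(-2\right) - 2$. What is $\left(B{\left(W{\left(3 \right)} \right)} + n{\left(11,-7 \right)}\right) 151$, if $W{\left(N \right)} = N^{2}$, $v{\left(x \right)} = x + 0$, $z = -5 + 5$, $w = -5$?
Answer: $-2416$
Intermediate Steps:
$z = 0$
$v{\left(x \right)} = x$
$n{\left(D,V \right)} = -2$ ($n{\left(D,V \right)} = 0 \left(-2\right) - 2 = 0 - 2 = -2$)
$B{\left(U \right)} = -5 - U$
$\left(B{\left(W{\left(3 \right)} \right)} + n{\left(11,-7 \right)}\right) 151 = \left(\left(-5 - 3^{2}\right) - 2\right) 151 = \left(\left(-5 - 9\right) - 2\right) 151 = \left(-14 - 2\right) 151 = \left(-16\right) 151 = -2416$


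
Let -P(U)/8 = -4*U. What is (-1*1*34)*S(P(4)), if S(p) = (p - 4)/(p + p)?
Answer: -527/32 ≈ -16.469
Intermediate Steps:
P(U) = 32*U (P(U) = -(-32)*U = 32*U)
S(p) = (-4 + p)/(2*p) (S(p) = (-4 + p)/((2*p)) = (-4 + p)*(1/(2*p)) = (-4 + p)/(2*p))
(-1*1*34)*S(P(4)) = (-1*1*34)*((-4 + 32*4)/(2*((32*4)))) = (-1*34)*((1/2)*(-4 + 128)/128) = -17*124/128 = -34*31/64 = -527/32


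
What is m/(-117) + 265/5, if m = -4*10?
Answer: 6241/117 ≈ 53.342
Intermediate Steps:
m = -40
m/(-117) + 265/5 = -40/(-117) + 265/5 = -40*(-1/117) + 265*(⅕) = 40/117 + 53 = 6241/117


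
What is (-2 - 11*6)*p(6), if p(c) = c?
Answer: -408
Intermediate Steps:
(-2 - 11*6)*p(6) = (-2 - 11*6)*6 = (-2 - 66)*6 = -68*6 = -408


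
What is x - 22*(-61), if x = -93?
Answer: 1249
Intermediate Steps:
x - 22*(-61) = -93 - 22*(-61) = -93 + 1342 = 1249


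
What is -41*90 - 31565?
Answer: -35255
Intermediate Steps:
-41*90 - 31565 = -3690 - 31565 = -35255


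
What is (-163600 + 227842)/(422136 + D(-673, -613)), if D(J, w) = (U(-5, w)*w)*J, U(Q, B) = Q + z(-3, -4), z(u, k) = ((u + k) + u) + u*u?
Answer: -10707/342193 ≈ -0.031289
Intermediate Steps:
z(u, k) = k + u**2 + 2*u (z(u, k) = ((k + u) + u) + u**2 = (k + 2*u) + u**2 = k + u**2 + 2*u)
U(Q, B) = -1 + Q (U(Q, B) = Q + (-4 + (-3)**2 + 2*(-3)) = Q + (-4 + 9 - 6) = Q - 1 = -1 + Q)
D(J, w) = -6*J*w (D(J, w) = ((-1 - 5)*w)*J = (-6*w)*J = -6*J*w)
(-163600 + 227842)/(422136 + D(-673, -613)) = (-163600 + 227842)/(422136 - 6*(-673)*(-613)) = 64242/(422136 - 2475294) = 64242/(-2053158) = 64242*(-1/2053158) = -10707/342193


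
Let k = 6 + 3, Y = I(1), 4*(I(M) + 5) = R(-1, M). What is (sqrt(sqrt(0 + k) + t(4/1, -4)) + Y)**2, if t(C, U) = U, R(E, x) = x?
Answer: 345/16 - 19*I/2 ≈ 21.563 - 9.5*I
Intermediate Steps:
I(M) = -5 + M/4
Y = -19/4 (Y = -5 + (1/4)*1 = -5 + 1/4 = -19/4 ≈ -4.7500)
k = 9
(sqrt(sqrt(0 + k) + t(4/1, -4)) + Y)**2 = (sqrt(sqrt(0 + 9) - 4) - 19/4)**2 = (sqrt(sqrt(9) - 4) - 19/4)**2 = (sqrt(3 - 4) - 19/4)**2 = (sqrt(-1) - 19/4)**2 = (I - 19/4)**2 = (-19/4 + I)**2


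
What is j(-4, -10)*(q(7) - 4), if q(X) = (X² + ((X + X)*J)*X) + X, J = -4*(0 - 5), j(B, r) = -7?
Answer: -14084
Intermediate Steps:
J = 20 (J = -4*(-5) = 20)
q(X) = X + 41*X² (q(X) = (X² + ((X + X)*20)*X) + X = (X² + ((2*X)*20)*X) + X = (X² + (40*X)*X) + X = (X² + 40*X²) + X = 41*X² + X = X + 41*X²)
j(-4, -10)*(q(7) - 4) = -7*(7*(1 + 41*7) - 4) = -7*(7*(1 + 287) - 4) = -7*(7*288 - 4) = -7*(2016 - 4) = -7*2012 = -14084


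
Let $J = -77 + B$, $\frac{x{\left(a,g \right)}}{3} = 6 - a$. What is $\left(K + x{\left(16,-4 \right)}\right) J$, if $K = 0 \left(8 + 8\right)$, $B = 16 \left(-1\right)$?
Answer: $2790$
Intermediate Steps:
$B = -16$
$x{\left(a,g \right)} = 18 - 3 a$ ($x{\left(a,g \right)} = 3 \left(6 - a\right) = 18 - 3 a$)
$J = -93$ ($J = -77 - 16 = -93$)
$K = 0$ ($K = 0 \cdot 16 = 0$)
$\left(K + x{\left(16,-4 \right)}\right) J = \left(0 + \left(18 - 48\right)\right) \left(-93\right) = \left(0 - 30\right) \left(-93\right) = \left(-30\right) \left(-93\right) = 2790$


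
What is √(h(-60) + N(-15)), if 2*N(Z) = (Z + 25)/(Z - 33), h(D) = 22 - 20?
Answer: √273/12 ≈ 1.3769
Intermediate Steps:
h(D) = 2
N(Z) = (25 + Z)/(2*(-33 + Z)) (N(Z) = ((Z + 25)/(Z - 33))/2 = ((25 + Z)/(-33 + Z))/2 = (25 + Z)/(2*(-33 + Z)))
√(h(-60) + N(-15)) = √(2 + (25 - 15)/(2*(-33 - 15))) = √(2 + (½)*10/(-48)) = √(2 + (½)*(-1/48)*10) = √(2 - 5/48) = √(91/48) = √273/12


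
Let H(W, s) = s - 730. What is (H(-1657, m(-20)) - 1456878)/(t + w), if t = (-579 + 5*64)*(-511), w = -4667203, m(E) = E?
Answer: 242938/755809 ≈ 0.32143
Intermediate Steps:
H(W, s) = -730 + s
t = 132349 (t = (-579 + 320)*(-511) = -259*(-511) = 132349)
(H(-1657, m(-20)) - 1456878)/(t + w) = ((-730 - 20) - 1456878)/(132349 - 4667203) = (-750 - 1456878)/(-4534854) = -1457628*(-1/4534854) = 242938/755809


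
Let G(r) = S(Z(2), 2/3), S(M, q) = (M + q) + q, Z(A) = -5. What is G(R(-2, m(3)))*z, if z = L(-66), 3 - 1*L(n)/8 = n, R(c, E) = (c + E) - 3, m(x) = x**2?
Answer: -2024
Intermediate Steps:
R(c, E) = -3 + E + c (R(c, E) = (E + c) - 3 = -3 + E + c)
L(n) = 24 - 8*n
S(M, q) = M + 2*q
z = 552 (z = 24 - 8*(-66) = 24 + 528 = 552)
G(r) = -11/3 (G(r) = -5 + 2*(2/3) = -5 + 4/3 = -11/3)
G(R(-2, m(3)))*z = -11/3*552 = -2024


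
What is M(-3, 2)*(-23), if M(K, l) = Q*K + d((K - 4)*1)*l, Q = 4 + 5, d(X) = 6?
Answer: 345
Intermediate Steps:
Q = 9
M(K, l) = 6*l + 9*K (M(K, l) = 9*K + 6*l = 6*l + 9*K)
M(-3, 2)*(-23) = (6*2 + 9*(-3))*(-23) = (12 - 27)*(-23) = -15*(-23) = 345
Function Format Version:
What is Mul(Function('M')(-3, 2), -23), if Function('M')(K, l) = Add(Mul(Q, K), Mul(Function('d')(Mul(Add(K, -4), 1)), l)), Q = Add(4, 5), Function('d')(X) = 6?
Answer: 345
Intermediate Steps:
Q = 9
Function('M')(K, l) = Add(Mul(6, l), Mul(9, K)) (Function('M')(K, l) = Add(Mul(9, K), Mul(6, l)) = Add(Mul(6, l), Mul(9, K)))
Mul(Function('M')(-3, 2), -23) = Mul(Add(Mul(6, 2), Mul(9, -3)), -23) = Mul(Add(12, -27), -23) = Mul(-15, -23) = 345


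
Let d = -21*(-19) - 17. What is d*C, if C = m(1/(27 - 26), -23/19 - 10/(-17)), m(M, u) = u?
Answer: -76782/323 ≈ -237.72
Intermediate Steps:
d = 382 (d = 399 - 17 = 382)
C = -201/323 (C = -23/19 - 10/(-17) = -23*1/19 - 10*(-1/17) = -23/19 + 10/17 = -201/323 ≈ -0.62229)
d*C = 382*(-201/323) = -76782/323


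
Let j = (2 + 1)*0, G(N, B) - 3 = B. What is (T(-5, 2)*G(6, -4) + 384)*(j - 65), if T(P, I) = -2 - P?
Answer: -24765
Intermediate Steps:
G(N, B) = 3 + B
j = 0 (j = 3*0 = 0)
(T(-5, 2)*G(6, -4) + 384)*(j - 65) = ((-2 - 1*(-5))*(3 - 4) + 384)*(0 - 65) = ((-2 + 5)*(-1) + 384)*(-65) = (3*(-1) + 384)*(-65) = (-3 + 384)*(-65) = 381*(-65) = -24765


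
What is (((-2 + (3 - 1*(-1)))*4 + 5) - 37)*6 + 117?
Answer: -27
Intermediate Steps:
(((-2 + (3 - 1*(-1)))*4 + 5) - 37)*6 + 117 = (((-2 + (3 + 1))*4 + 5) - 37)*6 + 117 = (((-2 + 4)*4 + 5) - 37)*6 + 117 = ((2*4 + 5) - 37)*6 + 117 = ((8 + 5) - 37)*6 + 117 = (13 - 37)*6 + 117 = -24*6 + 117 = -144 + 117 = -27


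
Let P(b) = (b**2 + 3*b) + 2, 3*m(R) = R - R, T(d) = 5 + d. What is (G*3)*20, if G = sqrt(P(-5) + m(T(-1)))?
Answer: 120*sqrt(3) ≈ 207.85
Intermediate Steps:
m(R) = 0 (m(R) = (R - R)/3 = (1/3)*0 = 0)
P(b) = 2 + b**2 + 3*b
G = 2*sqrt(3) (G = sqrt((2 + (-5)**2 + 3*(-5)) + 0) = sqrt((2 + 25 - 15) + 0) = sqrt(12 + 0) = sqrt(12) = 2*sqrt(3) ≈ 3.4641)
(G*3)*20 = ((2*sqrt(3))*3)*20 = (6*sqrt(3))*20 = 120*sqrt(3)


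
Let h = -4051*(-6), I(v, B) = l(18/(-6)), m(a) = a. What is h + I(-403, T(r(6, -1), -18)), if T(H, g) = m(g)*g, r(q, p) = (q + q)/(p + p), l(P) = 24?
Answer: 24330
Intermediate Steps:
r(q, p) = q/p (r(q, p) = (2*q)/((2*p)) = (2*q)*(1/(2*p)) = q/p)
T(H, g) = g² (T(H, g) = g*g = g²)
I(v, B) = 24
h = 24306
h + I(-403, T(r(6, -1), -18)) = 24306 + 24 = 24330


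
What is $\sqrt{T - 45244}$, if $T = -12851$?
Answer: $3 i \sqrt{6455} \approx 241.03 i$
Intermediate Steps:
$\sqrt{T - 45244} = \sqrt{-12851 - 45244} = \sqrt{-58095} = 3 i \sqrt{6455}$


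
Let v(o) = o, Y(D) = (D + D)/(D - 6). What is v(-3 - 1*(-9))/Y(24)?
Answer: 9/4 ≈ 2.2500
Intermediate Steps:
Y(D) = 2*D/(-6 + D) (Y(D) = (2*D)/(-6 + D) = 2*D/(-6 + D))
v(-3 - 1*(-9))/Y(24) = (-3 - 1*(-9))/((2*24/(-6 + 24))) = (-3 + 9)/((2*24/18)) = 6/((2*24*(1/18))) = 6/(8/3) = 6*(3/8) = 9/4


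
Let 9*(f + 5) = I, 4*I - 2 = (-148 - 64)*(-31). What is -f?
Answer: -3197/18 ≈ -177.61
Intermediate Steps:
I = 3287/2 (I = 1/2 + ((-148 - 64)*(-31))/4 = 1/2 + (-212*(-31))/4 = 1/2 + (1/4)*6572 = 1/2 + 1643 = 3287/2 ≈ 1643.5)
f = 3197/18 (f = -5 + (1/9)*(3287/2) = -5 + 3287/18 = 3197/18 ≈ 177.61)
-f = -1*3197/18 = -3197/18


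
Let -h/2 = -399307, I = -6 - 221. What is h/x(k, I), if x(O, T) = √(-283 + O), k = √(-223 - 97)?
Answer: 798614/√(-283 + 8*I*√5) ≈ 1496.6 - 47402.0*I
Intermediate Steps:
I = -227
h = 798614 (h = -2*(-399307) = 798614)
k = 8*I*√5 (k = √(-320) = 8*I*√5 ≈ 17.889*I)
h/x(k, I) = 798614/(√(-283 + 8*I*√5)) = 798614/√(-283 + 8*I*√5)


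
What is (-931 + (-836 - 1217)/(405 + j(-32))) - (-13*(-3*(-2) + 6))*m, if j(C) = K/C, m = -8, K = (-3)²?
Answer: -28285925/12951 ≈ -2184.1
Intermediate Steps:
K = 9
j(C) = 9/C
(-931 + (-836 - 1217)/(405 + j(-32))) - (-13*(-3*(-2) + 6))*m = (-931 + (-836 - 1217)/(405 + 9/(-32))) - (-13*(-3*(-2) + 6))*(-8) = (-931 - 2053/(405 + 9*(-1/32))) - (-13*(6 + 6))*(-8) = (-931 - 2053/(405 - 9/32)) - (-13*12)*(-8) = (-931 - 2053/12951/32) - (-156)*(-8) = (-931 - 2053*32/12951) - 1*1248 = (-931 - 65696/12951) - 1248 = -12123077/12951 - 1248 = -28285925/12951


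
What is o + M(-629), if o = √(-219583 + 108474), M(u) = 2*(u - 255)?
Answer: -1768 + I*√111109 ≈ -1768.0 + 333.33*I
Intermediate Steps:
M(u) = -510 + 2*u (M(u) = 2*(-255 + u) = -510 + 2*u)
o = I*√111109 (o = √(-111109) = I*√111109 ≈ 333.33*I)
o + M(-629) = I*√111109 + (-510 + 2*(-629)) = I*√111109 + (-510 - 1258) = I*√111109 - 1768 = -1768 + I*√111109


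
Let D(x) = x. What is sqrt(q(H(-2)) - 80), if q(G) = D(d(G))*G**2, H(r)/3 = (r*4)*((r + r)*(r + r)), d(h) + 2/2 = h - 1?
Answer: 4*I*sqrt(3557381) ≈ 7544.4*I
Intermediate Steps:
d(h) = -2 + h (d(h) = -1 + (h - 1) = -1 + (-1 + h) = -2 + h)
H(r) = 48*r**3 (H(r) = 3*((r*4)*((r + r)*(r + r))) = 3*((4*r)*((2*r)*(2*r))) = 3*((4*r)*(4*r**2)) = 3*(16*r**3) = 48*r**3)
q(G) = G**2*(-2 + G) (q(G) = (-2 + G)*G**2 = G**2*(-2 + G))
sqrt(q(H(-2)) - 80) = sqrt((48*(-2)**3)**2*(-2 + 48*(-2)**3) - 80) = sqrt((48*(-8))**2*(-2 + 48*(-8)) - 80) = sqrt((-384)**2*(-2 - 384) - 80) = sqrt(147456*(-386) - 80) = sqrt(-56918016 - 80) = sqrt(-56918096) = 4*I*sqrt(3557381)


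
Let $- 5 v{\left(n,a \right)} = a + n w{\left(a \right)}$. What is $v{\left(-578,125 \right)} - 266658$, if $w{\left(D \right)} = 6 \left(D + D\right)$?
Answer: $-93283$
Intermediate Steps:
$w{\left(D \right)} = 12 D$ ($w{\left(D \right)} = 6 \cdot 2 D = 12 D$)
$v{\left(n,a \right)} = - \frac{a}{5} - \frac{12 a n}{5}$ ($v{\left(n,a \right)} = - \frac{a + n 12 a}{5} = - \frac{a + 12 a n}{5} = - \frac{a}{5} - \frac{12 a n}{5}$)
$v{\left(-578,125 \right)} - 266658 = \frac{1}{5} \cdot 125 \left(-1 - -6936\right) - 266658 = \frac{1}{5} \cdot 125 \left(-1 + 6936\right) - 266658 = \frac{1}{5} \cdot 125 \cdot 6935 - 266658 = 173375 - 266658 = -93283$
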